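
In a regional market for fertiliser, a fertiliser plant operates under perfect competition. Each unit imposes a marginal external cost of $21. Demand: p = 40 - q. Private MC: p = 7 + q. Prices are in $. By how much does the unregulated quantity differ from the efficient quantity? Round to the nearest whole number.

Market equilibrium (private): 7 + q = 40 - q → q_m = 16.5000.
Social marginal cost = private MC + MEC = 28 + q.
Set SMC = demand: 28 + q = 40 - q → q* = 6.0000.
Gap = |16.5000 − 6.0000| = 10.5000.

11 units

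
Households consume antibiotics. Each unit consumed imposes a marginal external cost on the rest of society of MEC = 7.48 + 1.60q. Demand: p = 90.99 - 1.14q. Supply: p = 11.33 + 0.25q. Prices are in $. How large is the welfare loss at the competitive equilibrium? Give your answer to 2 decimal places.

Market equilibrium (private): 11.33 + 0.25q = 90.99 - 1.14q → q_m = 57.3094.
Social marginal benefit = demand − MEC = 83.51 - 2.74q.
Set SMB = MC: 83.51 - 2.74q = 11.33 + 0.25q → q* = 24.1405.
The welfare-loss triangle has base |q_m − q*| and height MEC(q_m) (the vertical gap between SMB and MC is zero at q* and MEC at q_m).
DWL = ½ × 33.1689 × 99.1750 = 1644.7628.

DWL = $1644.76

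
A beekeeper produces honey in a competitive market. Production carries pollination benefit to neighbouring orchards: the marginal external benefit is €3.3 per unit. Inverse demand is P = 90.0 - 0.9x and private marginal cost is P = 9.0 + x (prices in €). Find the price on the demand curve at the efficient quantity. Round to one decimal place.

P = €50.1

Social marginal cost = private MC − MEB = 5.7 + x.
Set SMC = demand: 5.7 + x = 90.0 - 0.9x → x* = 44.3684.
Consumer price on the demand curve at x*: 90.0 − 0.9×44.3684 = 50.0684.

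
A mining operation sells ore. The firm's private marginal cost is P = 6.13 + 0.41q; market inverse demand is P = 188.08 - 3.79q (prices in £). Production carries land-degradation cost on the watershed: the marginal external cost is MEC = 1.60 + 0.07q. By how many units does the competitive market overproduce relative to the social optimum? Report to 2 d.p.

Market equilibrium (private): 6.13 + 0.41q = 188.08 - 3.79q → q_m = 43.3214.
Social marginal cost = private MC + MEC = 7.73 + 0.48q.
Set SMC = demand: 7.73 + 0.48q = 188.08 - 3.79q → q* = 42.2365.
Gap = |43.3214 − 42.2365| = 1.0849.

1.08 units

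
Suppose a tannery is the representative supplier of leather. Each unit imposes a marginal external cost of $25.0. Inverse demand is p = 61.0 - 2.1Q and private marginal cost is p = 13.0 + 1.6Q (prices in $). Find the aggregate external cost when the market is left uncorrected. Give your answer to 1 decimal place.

$324.3

Market equilibrium (private): 13.0 + 1.6Q = 61.0 - 2.1Q → Q_m = 12.9730.
Total external cost = MEC × Q_m = 25.0 × 12.9730 = 324.3250.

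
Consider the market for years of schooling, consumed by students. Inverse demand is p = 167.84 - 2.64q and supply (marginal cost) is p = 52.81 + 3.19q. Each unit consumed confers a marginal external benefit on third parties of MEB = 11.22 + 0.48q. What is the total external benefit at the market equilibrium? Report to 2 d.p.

Market equilibrium (private): 52.81 + 3.19q = 167.84 - 2.64q → q_m = 19.7307.
Total external benefit = ∫₀^{q_m} (11.22 + 0.48q) dq = 11.22×19.7307 + ½×0.48×19.7307² = 314.8106.

314.81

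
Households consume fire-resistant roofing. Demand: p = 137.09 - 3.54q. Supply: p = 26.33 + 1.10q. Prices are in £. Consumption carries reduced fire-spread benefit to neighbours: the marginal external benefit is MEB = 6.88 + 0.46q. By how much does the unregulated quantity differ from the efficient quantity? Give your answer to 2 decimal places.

Market equilibrium (private): 26.33 + 1.10q = 137.09 - 3.54q → q_m = 23.8707.
Social marginal benefit = demand + MEB = 143.97 - 3.08q.
Set SMB = MC: 143.97 - 3.08q = 26.33 + 1.10q → q* = 28.1435.
Gap = |23.8707 − 28.1435| = 4.2728.

4.27 units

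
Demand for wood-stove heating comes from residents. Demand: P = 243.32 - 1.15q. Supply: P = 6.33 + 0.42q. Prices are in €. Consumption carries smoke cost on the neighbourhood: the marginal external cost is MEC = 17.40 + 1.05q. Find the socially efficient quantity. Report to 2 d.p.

q* = 83.81

Social marginal benefit = demand − MEC = 225.92 - 2.20q.
Set SMB = MC: 225.92 - 2.20q = 6.33 + 0.42q → q* = 83.8130.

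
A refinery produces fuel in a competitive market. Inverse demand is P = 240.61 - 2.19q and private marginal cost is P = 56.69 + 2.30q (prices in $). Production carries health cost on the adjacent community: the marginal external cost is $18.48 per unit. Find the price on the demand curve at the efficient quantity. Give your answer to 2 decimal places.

P = $159.92

Social marginal cost = private MC + MEC = 75.17 + 2.30q.
Set SMC = demand: 75.17 + 2.30q = 240.61 - 2.19q → q* = 36.8463.
Consumer price on the demand curve at q*: 240.61 − 2.19×36.8463 = 159.9166.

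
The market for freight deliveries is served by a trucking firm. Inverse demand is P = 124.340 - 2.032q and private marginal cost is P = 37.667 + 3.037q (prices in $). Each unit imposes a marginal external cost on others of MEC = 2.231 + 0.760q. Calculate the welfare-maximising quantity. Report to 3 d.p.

q* = 14.487

Social marginal cost = private MC + MEC = 39.898 + 3.797q.
Set SMC = demand: 39.898 + 3.797q = 124.340 - 2.032q → q* = 14.4865.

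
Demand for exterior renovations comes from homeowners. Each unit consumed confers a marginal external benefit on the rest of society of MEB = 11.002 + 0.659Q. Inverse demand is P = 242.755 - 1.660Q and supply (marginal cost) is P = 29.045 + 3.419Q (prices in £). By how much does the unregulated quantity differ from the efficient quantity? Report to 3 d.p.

8.763 units

Market equilibrium (private): 29.045 + 3.419Q = 242.755 - 1.660Q → Q_m = 42.0772.
Social marginal benefit = demand + MEB = 253.757 - 1.001Q.
Set SMB = MC: 253.757 - 1.001Q = 29.045 + 3.419Q → Q* = 50.8398.
Gap = |42.0772 − 50.8398| = 8.7626.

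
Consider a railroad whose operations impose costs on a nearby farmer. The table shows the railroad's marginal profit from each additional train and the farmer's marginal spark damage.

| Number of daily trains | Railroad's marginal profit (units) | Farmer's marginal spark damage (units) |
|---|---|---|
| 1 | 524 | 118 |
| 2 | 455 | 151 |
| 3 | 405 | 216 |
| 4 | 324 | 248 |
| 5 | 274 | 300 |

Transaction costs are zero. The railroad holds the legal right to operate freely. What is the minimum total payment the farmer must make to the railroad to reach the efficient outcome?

Left alone the railroad would choose level 5 (marginal profit stays positive).
Efficient level: k* = 4 (marginal profit ≥ marginal spark damage through 4).
The farmer must at least cover the railroad's forgone profit from cutting 5→4: 274 = 274.

274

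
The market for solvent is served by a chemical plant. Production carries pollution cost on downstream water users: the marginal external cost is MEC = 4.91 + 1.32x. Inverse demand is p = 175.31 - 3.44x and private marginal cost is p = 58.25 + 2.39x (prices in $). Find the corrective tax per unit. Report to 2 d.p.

tax = $25.61 per unit

Social marginal cost = private MC + MEC = 63.16 + 3.71x.
Set SMC = demand: 63.16 + 3.71x = 175.31 - 3.44x → x* = 15.6853.
The Pigouvian tax equals MEC at x*: 4.91 + 1.32×15.6853 = 25.6146.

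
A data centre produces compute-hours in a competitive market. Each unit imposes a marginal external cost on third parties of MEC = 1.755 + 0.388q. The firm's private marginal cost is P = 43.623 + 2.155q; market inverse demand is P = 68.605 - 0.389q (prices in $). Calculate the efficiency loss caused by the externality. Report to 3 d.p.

DWL = $5.282

Market equilibrium (private): 43.623 + 2.155q = 68.605 - 0.389q → q_m = 9.8200.
Social marginal cost = private MC + MEC = 45.378 + 2.543q.
Set SMC = demand: 45.378 + 2.543q = 68.605 - 0.389q → q* = 7.9219.
Height of the DWL triangle at q_m is SMC(q_m) − demand(q_m) = MEC(q_m) = 5.5651.
DWL = ½ × 1.8981 × 5.5651 = 5.2816.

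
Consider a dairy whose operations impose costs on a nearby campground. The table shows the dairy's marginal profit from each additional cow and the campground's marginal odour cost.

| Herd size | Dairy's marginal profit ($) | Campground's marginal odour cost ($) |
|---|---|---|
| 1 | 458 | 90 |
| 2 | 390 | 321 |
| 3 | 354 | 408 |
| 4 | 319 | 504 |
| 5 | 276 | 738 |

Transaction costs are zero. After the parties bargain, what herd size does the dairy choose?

2

Bargaining reaches the level where marginal profit last exceeds marginal odour cost.
That holds through level 2 (390 ≥ 321) but not at 3 (354 < 408).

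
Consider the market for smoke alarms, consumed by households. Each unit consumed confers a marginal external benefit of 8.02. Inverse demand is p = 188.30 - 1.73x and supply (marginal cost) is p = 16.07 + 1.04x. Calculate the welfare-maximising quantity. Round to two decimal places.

Social marginal benefit = demand + MEB = 196.32 - 1.73x.
Set SMB = MC: 196.32 - 1.73x = 16.07 + 1.04x → x* = 65.0722.

x* = 65.07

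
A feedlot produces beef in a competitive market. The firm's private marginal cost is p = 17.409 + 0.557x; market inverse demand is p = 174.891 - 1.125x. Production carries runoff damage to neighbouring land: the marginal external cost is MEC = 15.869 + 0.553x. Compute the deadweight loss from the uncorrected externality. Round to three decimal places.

DWL = 1023.685

Market equilibrium (private): 17.409 + 0.557x = 174.891 - 1.125x → x_m = 93.6278.
Social marginal cost = private MC + MEC = 33.278 + 1.110x.
Set SMC = demand: 33.278 + 1.110x = 174.891 - 1.125x → x* = 63.3615.
Between x* and x_m the wedge SMC − demand runs linearly from 0 to MEC(x_m), so the loss is a triangle.
DWL = ½ × 30.2663 × 67.6452 = 1023.6850.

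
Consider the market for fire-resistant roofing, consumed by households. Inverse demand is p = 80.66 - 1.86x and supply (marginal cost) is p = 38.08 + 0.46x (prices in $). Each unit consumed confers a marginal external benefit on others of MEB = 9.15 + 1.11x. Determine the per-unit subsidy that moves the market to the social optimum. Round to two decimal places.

Social marginal benefit = demand + MEB = 89.81 - 0.75x.
Set SMB = MC: 89.81 - 0.75x = 38.08 + 0.46x → x* = 42.7521.
The Pigouvian subsidy equals MEB at x*: 9.15 + 1.11×42.7521 = 56.6048.

subsidy = $56.60 per unit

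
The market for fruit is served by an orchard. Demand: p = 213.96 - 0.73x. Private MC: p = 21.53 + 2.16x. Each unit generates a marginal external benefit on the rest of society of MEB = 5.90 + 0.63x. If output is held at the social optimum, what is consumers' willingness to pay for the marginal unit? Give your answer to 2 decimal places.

P = 149.90

Social marginal cost = private MC − MEB = 15.63 + 1.53x.
Set SMC = demand: 15.63 + 1.53x = 213.96 - 0.73x → x* = 87.7566.
Consumer price on the demand curve at x*: 213.96 − 0.73×87.7566 = 149.8977.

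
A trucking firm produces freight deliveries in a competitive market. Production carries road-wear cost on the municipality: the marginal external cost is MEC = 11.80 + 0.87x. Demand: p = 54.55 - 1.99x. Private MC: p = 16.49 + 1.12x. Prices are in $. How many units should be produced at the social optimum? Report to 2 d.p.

x* = 6.60

Social marginal cost = private MC + MEC = 28.29 + 1.99x.
Set SMC = demand: 28.29 + 1.99x = 54.55 - 1.99x → x* = 6.5980.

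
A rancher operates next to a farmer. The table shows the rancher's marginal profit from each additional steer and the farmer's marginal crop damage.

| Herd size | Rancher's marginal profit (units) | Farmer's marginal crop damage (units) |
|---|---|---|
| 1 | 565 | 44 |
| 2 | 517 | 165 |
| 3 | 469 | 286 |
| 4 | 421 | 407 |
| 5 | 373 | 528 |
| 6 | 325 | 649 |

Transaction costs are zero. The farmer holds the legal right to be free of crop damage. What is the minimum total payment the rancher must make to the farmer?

902

Efficient level: marginal profit ≥ marginal crop damage through level 4, so k* = 4.
With the farmer holding the right, the rancher must at least compensate total damage at k*: 44 + 165 + 286 + 407 = 902.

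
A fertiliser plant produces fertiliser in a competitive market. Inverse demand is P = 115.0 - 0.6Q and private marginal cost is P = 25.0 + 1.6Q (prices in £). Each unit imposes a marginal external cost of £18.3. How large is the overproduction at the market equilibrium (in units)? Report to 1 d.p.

Market equilibrium (private): 25.0 + 1.6Q = 115.0 - 0.6Q → Q_m = 40.9091.
Social marginal cost = private MC + MEC = 43.3 + 1.6Q.
Set SMC = demand: 43.3 + 1.6Q = 115.0 - 0.6Q → Q* = 32.5909.
Gap = |40.9091 − 32.5909| = 8.3182.

8.3 units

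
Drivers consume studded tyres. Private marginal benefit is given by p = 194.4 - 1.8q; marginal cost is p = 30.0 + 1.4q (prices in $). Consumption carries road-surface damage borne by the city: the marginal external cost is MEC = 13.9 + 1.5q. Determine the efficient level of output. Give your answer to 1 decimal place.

q* = 32.0

Social marginal benefit = demand − MEC = 180.5 - 3.3q.
Set SMB = MC: 180.5 - 3.3q = 30.0 + 1.4q → q* = 32.0213.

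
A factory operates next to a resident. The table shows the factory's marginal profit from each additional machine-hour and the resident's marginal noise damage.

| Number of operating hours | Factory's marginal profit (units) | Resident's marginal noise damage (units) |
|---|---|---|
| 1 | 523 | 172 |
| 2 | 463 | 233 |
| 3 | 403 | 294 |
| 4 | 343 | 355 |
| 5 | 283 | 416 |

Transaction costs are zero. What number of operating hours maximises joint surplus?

3

Bargaining reaches the level where marginal profit last exceeds marginal noise damage.
That holds through level 3 (403 ≥ 294) but not at 4 (343 < 355).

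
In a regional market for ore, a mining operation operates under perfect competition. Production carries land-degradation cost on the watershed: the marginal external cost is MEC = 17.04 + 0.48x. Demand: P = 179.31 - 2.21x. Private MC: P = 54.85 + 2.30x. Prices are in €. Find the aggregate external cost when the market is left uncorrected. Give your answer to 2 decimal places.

Market equilibrium (private): 54.85 + 2.30x = 179.31 - 2.21x → x_m = 27.5965.
Total external cost = ∫₀^{x_m} (17.04 + 0.48x) dx = 17.04×27.5965 + ½×0.48×27.5965² = 653.0204.

€653.02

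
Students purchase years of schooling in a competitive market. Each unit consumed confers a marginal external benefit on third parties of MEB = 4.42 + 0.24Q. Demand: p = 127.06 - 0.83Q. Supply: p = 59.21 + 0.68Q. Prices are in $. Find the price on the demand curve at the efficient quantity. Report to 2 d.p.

P = $79.83

Social marginal benefit = demand + MEB = 131.48 - 0.59Q.
Set SMB = MC: 131.48 - 0.59Q = 59.21 + 0.68Q → Q* = 56.9055.
Consumer price on the demand curve at Q*: 127.06 − 0.83×56.9055 = 79.8284.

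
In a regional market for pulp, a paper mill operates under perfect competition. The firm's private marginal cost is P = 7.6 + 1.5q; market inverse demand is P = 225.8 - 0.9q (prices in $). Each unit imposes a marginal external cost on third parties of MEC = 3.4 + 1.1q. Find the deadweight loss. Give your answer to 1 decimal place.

Market equilibrium (private): 7.6 + 1.5q = 225.8 - 0.9q → q_m = 90.9167.
Social marginal cost = private MC + MEC = 11.0 + 2.6q.
Set SMC = demand: 11.0 + 2.6q = 225.8 - 0.9q → q* = 61.3714.
The welfare-loss triangle has base |q_m − q*| and height MEC(q_m) (the vertical gap between SMC and demand is zero at q* and MEC at q_m).
DWL = ½ × 29.5453 × 103.4083 = 1527.6146.

DWL = $1527.6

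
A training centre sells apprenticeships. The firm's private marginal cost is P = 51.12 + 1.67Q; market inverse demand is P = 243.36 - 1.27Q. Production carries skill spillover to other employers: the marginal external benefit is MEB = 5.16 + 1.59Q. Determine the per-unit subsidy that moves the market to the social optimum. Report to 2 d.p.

Social marginal cost = private MC − MEB = 45.96 + 0.08Q.
Set SMC = demand: 45.96 + 0.08Q = 243.36 - 1.27Q → Q* = 146.2222.
The Pigouvian subsidy equals MEB at Q*: 5.16 + 1.59×146.2222 = 237.6533.

subsidy = 237.65 per unit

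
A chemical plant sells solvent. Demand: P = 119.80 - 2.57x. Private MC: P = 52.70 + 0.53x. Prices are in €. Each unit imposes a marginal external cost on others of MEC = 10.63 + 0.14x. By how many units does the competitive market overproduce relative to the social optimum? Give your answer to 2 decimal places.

Market equilibrium (private): 52.70 + 0.53x = 119.80 - 2.57x → x_m = 21.6452.
Social marginal cost = private MC + MEC = 63.33 + 0.67x.
Set SMC = demand: 63.33 + 0.67x = 119.80 - 2.57x → x* = 17.4290.
Gap = |21.6452 − 17.4290| = 4.2162.

4.22 units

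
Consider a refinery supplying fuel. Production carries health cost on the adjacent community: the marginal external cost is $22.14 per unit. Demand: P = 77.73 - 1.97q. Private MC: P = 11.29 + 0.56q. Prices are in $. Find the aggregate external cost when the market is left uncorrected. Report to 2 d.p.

$581.42

Market equilibrium (private): 11.29 + 0.56q = 77.73 - 1.97q → q_m = 26.2609.
Total external cost = MEC × q_m = 22.14 × 26.2609 = 581.4163.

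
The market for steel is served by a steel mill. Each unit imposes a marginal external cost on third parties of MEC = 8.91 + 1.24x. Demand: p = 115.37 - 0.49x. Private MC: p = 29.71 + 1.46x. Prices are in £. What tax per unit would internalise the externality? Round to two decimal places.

Social marginal cost = private MC + MEC = 38.62 + 2.70x.
Set SMC = demand: 38.62 + 2.70x = 115.37 - 0.49x → x* = 24.0596.
The Pigouvian tax equals MEC at x*: 8.91 + 1.24×24.0596 = 38.7439.

tax = £38.74 per unit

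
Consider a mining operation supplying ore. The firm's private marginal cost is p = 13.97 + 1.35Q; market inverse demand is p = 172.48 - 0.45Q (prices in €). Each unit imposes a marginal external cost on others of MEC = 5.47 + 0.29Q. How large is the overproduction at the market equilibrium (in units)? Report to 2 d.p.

Market equilibrium (private): 13.97 + 1.35Q = 172.48 - 0.45Q → Q_m = 88.0611.
Social marginal cost = private MC + MEC = 19.44 + 1.64Q.
Set SMC = demand: 19.44 + 1.64Q = 172.48 - 0.45Q → Q* = 73.2249.
Gap = |88.0611 − 73.2249| = 14.8362.

14.84 units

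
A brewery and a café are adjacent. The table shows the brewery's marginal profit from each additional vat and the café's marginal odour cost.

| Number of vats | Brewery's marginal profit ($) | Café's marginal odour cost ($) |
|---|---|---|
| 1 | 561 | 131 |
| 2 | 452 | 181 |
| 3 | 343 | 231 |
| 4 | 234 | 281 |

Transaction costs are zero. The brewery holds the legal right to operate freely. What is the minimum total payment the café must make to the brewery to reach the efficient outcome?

$234

Left alone the brewery would choose level 4 (marginal profit stays positive).
Efficient level: k* = 3 (marginal profit ≥ marginal odour cost through 3).
The café must at least cover the brewery's forgone profit from cutting 4→3: 234 = 234.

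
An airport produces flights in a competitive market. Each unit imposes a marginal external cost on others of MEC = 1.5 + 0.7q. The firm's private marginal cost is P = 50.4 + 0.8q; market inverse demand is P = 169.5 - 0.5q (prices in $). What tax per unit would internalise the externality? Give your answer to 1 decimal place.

Social marginal cost = private MC + MEC = 51.9 + 1.5q.
Set SMC = demand: 51.9 + 1.5q = 169.5 - 0.5q → q* = 58.8000.
The Pigouvian tax equals MEC at q*: 1.5 + 0.7×58.8000 = 42.6600.

tax = $42.7 per unit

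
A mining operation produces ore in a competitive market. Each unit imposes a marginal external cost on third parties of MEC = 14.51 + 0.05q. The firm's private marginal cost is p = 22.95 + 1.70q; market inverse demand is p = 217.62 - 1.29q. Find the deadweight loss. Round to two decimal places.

Market equilibrium (private): 22.95 + 1.70q = 217.62 - 1.29q → q_m = 65.1070.
Social marginal cost = private MC + MEC = 37.46 + 1.75q.
Set SMC = demand: 37.46 + 1.75q = 217.62 - 1.29q → q* = 59.2632.
The loss is the area between SMC and demand from q* to q_m; with linear curves that's a triangle of height MEC(q_m).
DWL = ½ × 5.8438 × 17.7654 = 51.9087.

DWL = 51.91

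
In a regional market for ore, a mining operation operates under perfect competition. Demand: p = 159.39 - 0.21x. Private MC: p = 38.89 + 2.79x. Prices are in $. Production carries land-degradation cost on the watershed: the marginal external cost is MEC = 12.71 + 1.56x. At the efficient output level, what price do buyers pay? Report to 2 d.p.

Social marginal cost = private MC + MEC = 51.60 + 4.35x.
Set SMC = demand: 51.60 + 4.35x = 159.39 - 0.21x → x* = 23.6382.
Consumer price on the demand curve at x*: 159.39 − 0.21×23.6382 = 154.4260.

P = $154.43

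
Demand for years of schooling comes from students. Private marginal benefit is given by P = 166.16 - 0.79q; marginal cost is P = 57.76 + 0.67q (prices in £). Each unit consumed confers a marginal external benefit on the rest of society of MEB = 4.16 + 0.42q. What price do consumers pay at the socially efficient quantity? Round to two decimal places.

Social marginal benefit = demand + MEB = 170.32 - 0.37q.
Set SMB = MC: 170.32 - 0.37q = 57.76 + 0.67q → q* = 108.2308.
Consumer price on the demand curve at q*: 166.16 − 0.79×108.2308 = 80.6577.

P = £80.66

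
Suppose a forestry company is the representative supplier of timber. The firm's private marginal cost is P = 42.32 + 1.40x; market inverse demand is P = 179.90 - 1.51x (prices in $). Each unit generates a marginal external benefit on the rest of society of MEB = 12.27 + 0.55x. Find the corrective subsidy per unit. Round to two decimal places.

Social marginal cost = private MC − MEB = 30.05 + 0.85x.
Set SMC = demand: 30.05 + 0.85x = 179.90 - 1.51x → x* = 63.4958.
The Pigouvian subsidy equals MEB at x*: 12.27 + 0.55×63.4958 = 47.1927.

subsidy = $47.19 per unit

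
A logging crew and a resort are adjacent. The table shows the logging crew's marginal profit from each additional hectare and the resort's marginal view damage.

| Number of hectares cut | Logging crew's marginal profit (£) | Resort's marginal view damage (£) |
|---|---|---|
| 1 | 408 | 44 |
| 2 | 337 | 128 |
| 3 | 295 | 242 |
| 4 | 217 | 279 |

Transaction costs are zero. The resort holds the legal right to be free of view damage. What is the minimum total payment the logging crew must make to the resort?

£414

Efficient level: marginal profit ≥ marginal view damage through level 3, so k* = 3.
With the resort holding the right, the logging crew must at least compensate total damage at k*: 44 + 128 + 242 = 414.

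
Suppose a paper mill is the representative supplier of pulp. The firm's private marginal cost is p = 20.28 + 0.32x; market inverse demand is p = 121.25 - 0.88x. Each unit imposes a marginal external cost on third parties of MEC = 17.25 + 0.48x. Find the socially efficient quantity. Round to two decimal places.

x* = 49.83

Social marginal cost = private MC + MEC = 37.53 + 0.80x.
Set SMC = demand: 37.53 + 0.80x = 121.25 - 0.88x → x* = 49.8333.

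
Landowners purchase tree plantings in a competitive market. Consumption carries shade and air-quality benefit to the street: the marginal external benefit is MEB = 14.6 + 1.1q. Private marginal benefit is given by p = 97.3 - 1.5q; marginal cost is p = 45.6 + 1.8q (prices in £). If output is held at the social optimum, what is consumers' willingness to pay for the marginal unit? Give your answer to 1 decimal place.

Social marginal benefit = demand + MEB = 111.9 - 0.4q.
Set SMB = MC: 111.9 - 0.4q = 45.6 + 1.8q → q* = 30.1364.
Consumer price on the demand curve at q*: 97.3 − 1.5×30.1364 = 52.0954.

P = £52.1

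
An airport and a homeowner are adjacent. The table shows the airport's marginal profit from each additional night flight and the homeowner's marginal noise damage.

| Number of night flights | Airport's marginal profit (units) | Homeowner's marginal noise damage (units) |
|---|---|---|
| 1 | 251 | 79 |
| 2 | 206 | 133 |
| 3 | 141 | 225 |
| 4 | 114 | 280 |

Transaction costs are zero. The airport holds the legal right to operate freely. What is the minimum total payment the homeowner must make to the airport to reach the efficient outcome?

255

Left alone the airport would choose level 4 (marginal profit stays positive).
Efficient level: k* = 2 (marginal profit ≥ marginal noise damage through 2).
The homeowner must at least cover the airport's forgone profit from cutting 4→2: 141 + 114 = 255.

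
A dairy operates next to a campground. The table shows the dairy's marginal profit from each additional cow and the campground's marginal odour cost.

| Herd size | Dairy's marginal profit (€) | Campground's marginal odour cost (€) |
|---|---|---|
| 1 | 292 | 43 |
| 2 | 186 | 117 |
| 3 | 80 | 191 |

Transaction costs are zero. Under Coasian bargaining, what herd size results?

2

Bargaining reaches the level where marginal profit last exceeds marginal odour cost.
That holds through level 2 (186 ≥ 117) but not at 3 (80 < 191).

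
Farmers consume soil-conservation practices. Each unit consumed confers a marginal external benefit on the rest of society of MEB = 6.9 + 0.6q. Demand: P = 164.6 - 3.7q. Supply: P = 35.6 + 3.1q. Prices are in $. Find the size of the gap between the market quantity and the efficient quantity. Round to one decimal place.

Market equilibrium (private): 35.6 + 3.1q = 164.6 - 3.7q → q_m = 18.9706.
Social marginal benefit = demand + MEB = 171.5 - 3.1q.
Set SMB = MC: 171.5 - 3.1q = 35.6 + 3.1q → q* = 21.9194.
Gap = |18.9706 − 21.9194| = 2.9488.

2.9 units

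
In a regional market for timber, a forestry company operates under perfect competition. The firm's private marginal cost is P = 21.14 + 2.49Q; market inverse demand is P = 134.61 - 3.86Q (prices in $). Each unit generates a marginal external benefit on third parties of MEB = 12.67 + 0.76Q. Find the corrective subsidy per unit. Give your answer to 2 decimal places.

subsidy = $29.82 per unit

Social marginal cost = private MC − MEB = 8.47 + 1.73Q.
Set SMC = demand: 8.47 + 1.73Q = 134.61 - 3.86Q → Q* = 22.5653.
The Pigouvian subsidy equals MEB at Q*: 12.67 + 0.76×22.5653 = 29.8196.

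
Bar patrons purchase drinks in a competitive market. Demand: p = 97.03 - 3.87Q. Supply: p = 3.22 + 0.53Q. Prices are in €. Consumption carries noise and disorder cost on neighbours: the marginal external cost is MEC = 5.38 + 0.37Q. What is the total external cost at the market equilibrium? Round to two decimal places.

€198.80

Market equilibrium (private): 3.22 + 0.53Q = 97.03 - 3.87Q → Q_m = 21.3205.
Total external cost = ∫₀^{Q_m} (5.38 + 0.37Q) dQ = 5.38×21.3205 + ½×0.37×21.3205² = 198.7986.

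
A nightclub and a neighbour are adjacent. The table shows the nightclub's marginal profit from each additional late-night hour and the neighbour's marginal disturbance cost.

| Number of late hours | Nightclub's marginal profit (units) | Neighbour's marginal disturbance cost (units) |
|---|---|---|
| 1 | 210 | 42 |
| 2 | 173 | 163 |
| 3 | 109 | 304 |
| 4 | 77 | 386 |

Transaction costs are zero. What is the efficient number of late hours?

Bargaining reaches the level where marginal profit last exceeds marginal disturbance cost.
That holds through level 2 (173 ≥ 163) but not at 3 (109 < 304).

2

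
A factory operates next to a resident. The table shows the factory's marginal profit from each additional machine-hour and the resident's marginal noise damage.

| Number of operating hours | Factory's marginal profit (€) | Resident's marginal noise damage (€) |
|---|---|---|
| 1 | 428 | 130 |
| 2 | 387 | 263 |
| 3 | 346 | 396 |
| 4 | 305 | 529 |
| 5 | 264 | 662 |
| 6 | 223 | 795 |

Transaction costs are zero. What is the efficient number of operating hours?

Bargaining reaches the level where marginal profit last exceeds marginal noise damage.
That holds through level 2 (387 ≥ 263) but not at 3 (346 < 396).

2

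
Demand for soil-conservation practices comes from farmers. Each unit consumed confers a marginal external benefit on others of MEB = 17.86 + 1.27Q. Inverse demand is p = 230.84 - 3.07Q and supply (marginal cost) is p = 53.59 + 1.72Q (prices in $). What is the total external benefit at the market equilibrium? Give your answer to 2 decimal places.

$1530.41

Market equilibrium (private): 53.59 + 1.72Q = 230.84 - 3.07Q → Q_m = 37.0042.
Total external benefit = ∫₀^{Q_m} (17.86 + 1.27Q) dQ = 17.86×37.0042 + ½×1.27×37.0042² = 1530.4074.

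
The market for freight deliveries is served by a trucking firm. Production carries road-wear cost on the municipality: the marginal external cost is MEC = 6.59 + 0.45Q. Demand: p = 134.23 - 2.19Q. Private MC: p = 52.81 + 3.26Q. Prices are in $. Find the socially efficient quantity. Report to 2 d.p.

Q* = 12.68

Social marginal cost = private MC + MEC = 59.40 + 3.71Q.
Set SMC = demand: 59.40 + 3.71Q = 134.23 - 2.19Q → Q* = 12.6831.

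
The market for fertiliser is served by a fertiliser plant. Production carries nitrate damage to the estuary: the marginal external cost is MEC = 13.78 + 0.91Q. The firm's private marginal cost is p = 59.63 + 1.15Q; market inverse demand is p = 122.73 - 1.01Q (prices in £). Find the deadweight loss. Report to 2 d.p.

DWL = £265.35

Market equilibrium (private): 59.63 + 1.15Q = 122.73 - 1.01Q → Q_m = 29.2130.
Social marginal cost = private MC + MEC = 73.41 + 2.06Q.
Set SMC = demand: 73.41 + 2.06Q = 122.73 - 1.01Q → Q* = 16.0651.
The loss is the area between SMC and demand from Q* to Q_m; with linear curves that's a triangle of height MEC(Q_m).
DWL = ½ × 13.1479 × 40.3638 = 265.3496.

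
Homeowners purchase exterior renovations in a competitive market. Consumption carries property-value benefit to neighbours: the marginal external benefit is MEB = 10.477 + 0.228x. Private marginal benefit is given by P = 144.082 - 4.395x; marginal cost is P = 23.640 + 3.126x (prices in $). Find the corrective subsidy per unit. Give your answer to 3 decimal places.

subsidy = $14.570 per unit

Social marginal benefit = demand + MEB = 154.559 - 4.167x.
Set SMB = MC: 154.559 - 4.167x = 23.640 + 3.126x → x* = 17.9513.
The Pigouvian subsidy equals MEB at x*: 10.477 + 0.228×17.9513 = 14.5699.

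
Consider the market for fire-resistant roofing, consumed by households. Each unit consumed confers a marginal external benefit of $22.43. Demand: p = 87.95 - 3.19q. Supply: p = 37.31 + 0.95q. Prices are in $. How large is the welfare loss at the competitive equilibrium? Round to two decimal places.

DWL = $60.76

Market equilibrium (private): 37.31 + 0.95q = 87.95 - 3.19q → q_m = 12.2319.
Social marginal benefit = demand + MEB = 110.38 - 3.19q.
Set SMB = MC: 110.38 - 3.19q = 37.31 + 0.95q → q* = 17.6498.
The loss is the area between SMB and MC from q* to q_m; with linear curves that's a triangle of height MEB(q_m).
DWL = ½ × 5.4179 × 22.4300 = 60.7617.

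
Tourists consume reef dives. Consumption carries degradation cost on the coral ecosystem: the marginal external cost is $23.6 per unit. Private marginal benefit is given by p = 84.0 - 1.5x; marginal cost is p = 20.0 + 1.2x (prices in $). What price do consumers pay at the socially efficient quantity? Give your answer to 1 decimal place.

P = $61.6

Social marginal benefit = demand − MEC = 60.4 - 1.5x.
Set SMB = MC: 60.4 - 1.5x = 20.0 + 1.2x → x* = 14.9630.
Consumer price on the demand curve at x*: 84.0 − 1.5×14.9630 = 61.5555.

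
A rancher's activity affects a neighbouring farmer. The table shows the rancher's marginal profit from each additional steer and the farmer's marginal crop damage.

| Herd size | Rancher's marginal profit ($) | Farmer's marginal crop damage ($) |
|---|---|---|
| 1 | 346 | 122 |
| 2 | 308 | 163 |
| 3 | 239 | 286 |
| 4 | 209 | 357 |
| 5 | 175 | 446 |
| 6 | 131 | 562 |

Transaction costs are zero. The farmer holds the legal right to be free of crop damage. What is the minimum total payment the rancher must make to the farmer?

Efficient level: marginal profit ≥ marginal crop damage through level 2, so k* = 2.
With the farmer holding the right, the rancher must at least compensate total damage at k*: 122 + 163 = 285.

$285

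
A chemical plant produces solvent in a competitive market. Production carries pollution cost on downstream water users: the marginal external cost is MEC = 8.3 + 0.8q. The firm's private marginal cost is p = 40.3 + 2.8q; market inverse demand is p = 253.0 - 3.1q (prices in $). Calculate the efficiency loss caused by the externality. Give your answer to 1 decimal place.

Market equilibrium (private): 40.3 + 2.8q = 253.0 - 3.1q → q_m = 36.0508.
Social marginal cost = private MC + MEC = 48.6 + 3.6q.
Set SMC = demand: 48.6 + 3.6q = 253.0 - 3.1q → q* = 30.5075.
The loss is the area between SMC and demand from q* to q_m; with linear curves that's a triangle of height MEC(q_m).
DWL = ½ × 5.5433 × 37.1407 = 102.9410.

DWL = $102.9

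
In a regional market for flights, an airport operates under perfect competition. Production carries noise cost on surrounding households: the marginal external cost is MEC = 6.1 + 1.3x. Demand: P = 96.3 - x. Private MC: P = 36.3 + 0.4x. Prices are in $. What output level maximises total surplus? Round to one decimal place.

x* = 20.0

Social marginal cost = private MC + MEC = 42.4 + 1.7x.
Set SMC = demand: 42.4 + 1.7x = 96.3 - x → x* = 19.9630.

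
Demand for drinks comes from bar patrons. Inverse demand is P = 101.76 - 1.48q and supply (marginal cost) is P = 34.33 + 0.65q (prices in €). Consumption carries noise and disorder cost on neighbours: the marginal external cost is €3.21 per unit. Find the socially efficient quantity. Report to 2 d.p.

q* = 30.15

Social marginal benefit = demand − MEC = 98.55 - 1.48q.
Set SMB = MC: 98.55 - 1.48q = 34.33 + 0.65q → q* = 30.1502.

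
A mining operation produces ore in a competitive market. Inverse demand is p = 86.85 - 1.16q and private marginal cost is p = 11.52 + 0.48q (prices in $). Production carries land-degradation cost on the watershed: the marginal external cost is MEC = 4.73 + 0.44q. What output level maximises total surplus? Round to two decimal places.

q* = 33.94

Social marginal cost = private MC + MEC = 16.25 + 0.92q.
Set SMC = demand: 16.25 + 0.92q = 86.85 - 1.16q → q* = 33.9423.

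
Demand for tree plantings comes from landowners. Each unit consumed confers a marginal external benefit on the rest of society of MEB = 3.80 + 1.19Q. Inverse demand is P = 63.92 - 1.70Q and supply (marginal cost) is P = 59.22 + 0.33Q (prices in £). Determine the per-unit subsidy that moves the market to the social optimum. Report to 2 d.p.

subsidy = £15.84 per unit

Social marginal benefit = demand + MEB = 67.72 - 0.51Q.
Set SMB = MC: 67.72 - 0.51Q = 59.22 + 0.33Q → Q* = 10.1190.
The Pigouvian subsidy equals MEB at Q*: 3.80 + 1.19×10.1190 = 15.8416.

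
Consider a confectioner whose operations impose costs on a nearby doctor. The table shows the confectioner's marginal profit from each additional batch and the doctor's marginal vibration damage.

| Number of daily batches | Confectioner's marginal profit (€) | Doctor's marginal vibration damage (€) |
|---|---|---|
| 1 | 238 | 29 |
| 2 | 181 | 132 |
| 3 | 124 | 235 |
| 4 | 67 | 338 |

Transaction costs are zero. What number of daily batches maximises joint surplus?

2

Bargaining reaches the level where marginal profit last exceeds marginal vibration damage.
That holds through level 2 (181 ≥ 132) but not at 3 (124 < 235).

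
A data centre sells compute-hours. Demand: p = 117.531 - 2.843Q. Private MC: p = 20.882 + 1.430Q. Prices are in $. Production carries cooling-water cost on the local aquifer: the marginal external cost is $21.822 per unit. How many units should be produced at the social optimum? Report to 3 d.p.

Social marginal cost = private MC + MEC = 42.704 + 1.430Q.
Set SMC = demand: 42.704 + 1.430Q = 117.531 - 2.843Q → Q* = 17.5116.

Q* = 17.512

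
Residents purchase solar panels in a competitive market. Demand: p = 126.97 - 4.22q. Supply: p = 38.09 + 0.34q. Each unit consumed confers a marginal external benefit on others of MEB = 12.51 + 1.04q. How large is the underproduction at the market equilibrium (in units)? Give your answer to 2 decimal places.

Market equilibrium (private): 38.09 + 0.34q = 126.97 - 4.22q → q_m = 19.4912.
Social marginal benefit = demand + MEB = 139.48 - 3.18q.
Set SMB = MC: 139.48 - 3.18q = 38.09 + 0.34q → q* = 28.8040.
Gap = |19.4912 − 28.8040| = 9.3128.

9.31 units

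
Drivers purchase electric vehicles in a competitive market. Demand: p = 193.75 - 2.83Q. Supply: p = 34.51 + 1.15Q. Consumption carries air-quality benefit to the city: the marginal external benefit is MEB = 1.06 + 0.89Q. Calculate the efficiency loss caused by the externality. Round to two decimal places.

DWL = 217.57

Market equilibrium (private): 34.51 + 1.15Q = 193.75 - 2.83Q → Q_m = 40.0101.
Social marginal benefit = demand + MEB = 194.81 - 1.94Q.
Set SMB = MC: 194.81 - 1.94Q = 34.51 + 1.15Q → Q* = 51.8770.
Height of the DWL triangle at Q_m is SMB(Q_m) − MC(Q_m) = MEB(Q_m) = 36.6689.
DWL = ½ × 11.8669 × 36.6689 = 217.5731.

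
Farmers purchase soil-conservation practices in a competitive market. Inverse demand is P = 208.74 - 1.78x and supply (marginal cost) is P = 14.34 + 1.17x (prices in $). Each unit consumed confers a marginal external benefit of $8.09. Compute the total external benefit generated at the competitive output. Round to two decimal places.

$533.12

Market equilibrium (private): 14.34 + 1.17x = 208.74 - 1.78x → x_m = 65.8983.
Total external benefit = MEB × x_m = 8.09 × 65.8983 = 533.1172.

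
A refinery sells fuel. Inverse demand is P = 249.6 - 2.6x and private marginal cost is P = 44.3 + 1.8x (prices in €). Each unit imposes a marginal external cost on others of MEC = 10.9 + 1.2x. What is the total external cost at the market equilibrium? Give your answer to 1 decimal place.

Market equilibrium (private): 44.3 + 1.8x = 249.6 - 2.6x → x_m = 46.6591.
Total external cost = ∫₀^{x_m} (10.9 + 1.2x) dx = 10.9×46.6591 + ½×1.2×46.6591² = 1814.8272.

€1814.8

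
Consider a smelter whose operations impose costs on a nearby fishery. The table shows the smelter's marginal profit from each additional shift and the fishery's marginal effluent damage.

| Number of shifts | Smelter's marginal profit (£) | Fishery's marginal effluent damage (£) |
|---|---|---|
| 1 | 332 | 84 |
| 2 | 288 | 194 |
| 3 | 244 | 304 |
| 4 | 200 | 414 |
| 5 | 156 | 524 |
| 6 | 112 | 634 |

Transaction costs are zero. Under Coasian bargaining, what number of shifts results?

Bargaining reaches the level where marginal profit last exceeds marginal effluent damage.
That holds through level 2 (288 ≥ 194) but not at 3 (244 < 304).

2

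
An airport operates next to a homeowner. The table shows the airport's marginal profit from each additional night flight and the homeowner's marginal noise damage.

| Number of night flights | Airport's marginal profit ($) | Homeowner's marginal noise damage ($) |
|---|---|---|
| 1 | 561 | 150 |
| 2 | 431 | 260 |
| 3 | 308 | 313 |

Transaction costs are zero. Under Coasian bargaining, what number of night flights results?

Bargaining reaches the level where marginal profit last exceeds marginal noise damage.
That holds through level 2 (431 ≥ 260) but not at 3 (308 < 313).

2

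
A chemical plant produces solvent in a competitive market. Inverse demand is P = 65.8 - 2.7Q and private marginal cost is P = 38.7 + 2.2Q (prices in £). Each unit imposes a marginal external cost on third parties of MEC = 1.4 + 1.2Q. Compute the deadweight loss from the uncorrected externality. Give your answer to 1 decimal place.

Market equilibrium (private): 38.7 + 2.2Q = 65.8 - 2.7Q → Q_m = 5.5306.
Social marginal cost = private MC + MEC = 40.1 + 3.4Q.
Set SMC = demand: 40.1 + 3.4Q = 65.8 - 2.7Q → Q* = 4.2131.
The welfare-loss triangle has base |Q_m − Q*| and height MEC(Q_m) (the vertical gap between SMC and demand is zero at Q* and MEC at Q_m).
DWL = ½ × 1.3175 × 8.0367 = 5.2942.

DWL = £5.3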